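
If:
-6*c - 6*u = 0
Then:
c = -u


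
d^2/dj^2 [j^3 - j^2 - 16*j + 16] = 6*j - 2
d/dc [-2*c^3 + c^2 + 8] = 2*c*(1 - 3*c)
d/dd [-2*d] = -2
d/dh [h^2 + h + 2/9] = 2*h + 1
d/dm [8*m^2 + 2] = 16*m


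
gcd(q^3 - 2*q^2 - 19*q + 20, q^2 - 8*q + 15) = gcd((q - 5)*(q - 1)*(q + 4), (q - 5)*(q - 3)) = q - 5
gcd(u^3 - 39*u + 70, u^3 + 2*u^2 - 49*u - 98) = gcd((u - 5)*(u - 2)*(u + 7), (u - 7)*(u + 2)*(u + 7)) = u + 7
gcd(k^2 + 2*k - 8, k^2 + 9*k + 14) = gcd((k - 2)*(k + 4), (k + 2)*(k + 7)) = 1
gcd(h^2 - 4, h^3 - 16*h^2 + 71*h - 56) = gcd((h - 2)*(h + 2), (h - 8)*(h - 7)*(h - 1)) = 1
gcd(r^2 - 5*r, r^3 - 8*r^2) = r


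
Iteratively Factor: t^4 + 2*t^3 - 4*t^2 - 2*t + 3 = (t - 1)*(t^3 + 3*t^2 - t - 3) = (t - 1)*(t + 1)*(t^2 + 2*t - 3) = (t - 1)*(t + 1)*(t + 3)*(t - 1)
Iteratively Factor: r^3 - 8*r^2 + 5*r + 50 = (r - 5)*(r^2 - 3*r - 10) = (r - 5)^2*(r + 2)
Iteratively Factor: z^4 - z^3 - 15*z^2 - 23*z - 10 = (z + 2)*(z^3 - 3*z^2 - 9*z - 5) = (z + 1)*(z + 2)*(z^2 - 4*z - 5) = (z + 1)^2*(z + 2)*(z - 5)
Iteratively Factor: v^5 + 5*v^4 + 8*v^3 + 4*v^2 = (v + 2)*(v^4 + 3*v^3 + 2*v^2) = v*(v + 2)*(v^3 + 3*v^2 + 2*v) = v^2*(v + 2)*(v^2 + 3*v + 2) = v^2*(v + 1)*(v + 2)*(v + 2)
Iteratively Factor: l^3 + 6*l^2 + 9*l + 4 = (l + 1)*(l^2 + 5*l + 4) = (l + 1)*(l + 4)*(l + 1)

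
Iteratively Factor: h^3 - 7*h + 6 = (h - 1)*(h^2 + h - 6) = (h - 1)*(h + 3)*(h - 2)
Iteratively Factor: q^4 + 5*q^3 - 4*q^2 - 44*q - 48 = (q + 2)*(q^3 + 3*q^2 - 10*q - 24) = (q - 3)*(q + 2)*(q^2 + 6*q + 8) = (q - 3)*(q + 2)^2*(q + 4)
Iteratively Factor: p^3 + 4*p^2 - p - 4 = (p + 4)*(p^2 - 1) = (p + 1)*(p + 4)*(p - 1)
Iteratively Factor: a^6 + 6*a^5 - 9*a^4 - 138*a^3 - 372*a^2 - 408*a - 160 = (a + 4)*(a^5 + 2*a^4 - 17*a^3 - 70*a^2 - 92*a - 40) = (a + 1)*(a + 4)*(a^4 + a^3 - 18*a^2 - 52*a - 40) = (a + 1)*(a + 2)*(a + 4)*(a^3 - a^2 - 16*a - 20) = (a + 1)*(a + 2)^2*(a + 4)*(a^2 - 3*a - 10) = (a + 1)*(a + 2)^3*(a + 4)*(a - 5)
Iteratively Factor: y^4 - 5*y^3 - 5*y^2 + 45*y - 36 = (y + 3)*(y^3 - 8*y^2 + 19*y - 12) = (y - 1)*(y + 3)*(y^2 - 7*y + 12) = (y - 4)*(y - 1)*(y + 3)*(y - 3)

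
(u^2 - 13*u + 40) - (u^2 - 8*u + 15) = 25 - 5*u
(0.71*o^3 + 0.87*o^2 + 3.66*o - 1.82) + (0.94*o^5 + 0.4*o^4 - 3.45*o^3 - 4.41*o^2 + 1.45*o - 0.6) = 0.94*o^5 + 0.4*o^4 - 2.74*o^3 - 3.54*o^2 + 5.11*o - 2.42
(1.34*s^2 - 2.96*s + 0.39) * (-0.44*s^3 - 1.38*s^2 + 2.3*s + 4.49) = -0.5896*s^5 - 0.5468*s^4 + 6.9952*s^3 - 1.3296*s^2 - 12.3934*s + 1.7511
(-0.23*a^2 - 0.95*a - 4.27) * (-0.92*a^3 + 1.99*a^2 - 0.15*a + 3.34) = 0.2116*a^5 + 0.4163*a^4 + 2.0724*a^3 - 9.123*a^2 - 2.5325*a - 14.2618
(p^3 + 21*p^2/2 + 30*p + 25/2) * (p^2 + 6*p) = p^5 + 33*p^4/2 + 93*p^3 + 385*p^2/2 + 75*p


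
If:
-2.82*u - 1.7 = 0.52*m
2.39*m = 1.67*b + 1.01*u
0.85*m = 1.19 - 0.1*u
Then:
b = 2.68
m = 1.50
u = -0.88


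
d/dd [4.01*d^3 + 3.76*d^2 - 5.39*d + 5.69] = 12.03*d^2 + 7.52*d - 5.39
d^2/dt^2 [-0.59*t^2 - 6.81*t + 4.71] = -1.18000000000000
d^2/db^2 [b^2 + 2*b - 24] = 2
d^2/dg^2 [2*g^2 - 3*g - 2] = 4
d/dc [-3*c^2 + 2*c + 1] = 2 - 6*c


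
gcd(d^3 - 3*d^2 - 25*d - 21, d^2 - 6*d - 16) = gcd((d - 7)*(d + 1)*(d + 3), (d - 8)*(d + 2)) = 1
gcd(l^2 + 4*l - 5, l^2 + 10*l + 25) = l + 5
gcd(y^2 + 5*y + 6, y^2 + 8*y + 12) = y + 2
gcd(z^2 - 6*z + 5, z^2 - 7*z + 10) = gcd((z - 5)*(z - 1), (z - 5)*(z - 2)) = z - 5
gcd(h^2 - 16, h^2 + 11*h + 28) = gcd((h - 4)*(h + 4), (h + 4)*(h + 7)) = h + 4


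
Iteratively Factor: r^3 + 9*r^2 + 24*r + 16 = (r + 4)*(r^2 + 5*r + 4) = (r + 1)*(r + 4)*(r + 4)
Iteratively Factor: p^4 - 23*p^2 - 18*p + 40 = (p + 4)*(p^3 - 4*p^2 - 7*p + 10) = (p - 1)*(p + 4)*(p^2 - 3*p - 10) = (p - 1)*(p + 2)*(p + 4)*(p - 5)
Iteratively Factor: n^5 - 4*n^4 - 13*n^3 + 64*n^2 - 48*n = (n - 1)*(n^4 - 3*n^3 - 16*n^2 + 48*n) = (n - 1)*(n + 4)*(n^3 - 7*n^2 + 12*n) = (n - 4)*(n - 1)*(n + 4)*(n^2 - 3*n) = (n - 4)*(n - 3)*(n - 1)*(n + 4)*(n)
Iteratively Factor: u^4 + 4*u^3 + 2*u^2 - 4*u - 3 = (u + 1)*(u^3 + 3*u^2 - u - 3) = (u - 1)*(u + 1)*(u^2 + 4*u + 3) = (u - 1)*(u + 1)^2*(u + 3)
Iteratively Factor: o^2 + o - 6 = (o + 3)*(o - 2)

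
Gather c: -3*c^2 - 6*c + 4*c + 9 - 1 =-3*c^2 - 2*c + 8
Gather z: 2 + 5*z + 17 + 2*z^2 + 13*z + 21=2*z^2 + 18*z + 40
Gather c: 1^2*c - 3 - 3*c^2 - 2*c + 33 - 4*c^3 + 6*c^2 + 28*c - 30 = -4*c^3 + 3*c^2 + 27*c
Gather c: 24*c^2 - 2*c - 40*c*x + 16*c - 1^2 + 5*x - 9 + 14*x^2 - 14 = 24*c^2 + c*(14 - 40*x) + 14*x^2 + 5*x - 24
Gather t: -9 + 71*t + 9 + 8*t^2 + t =8*t^2 + 72*t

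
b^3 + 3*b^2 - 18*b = b*(b - 3)*(b + 6)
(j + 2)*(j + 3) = j^2 + 5*j + 6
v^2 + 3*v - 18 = (v - 3)*(v + 6)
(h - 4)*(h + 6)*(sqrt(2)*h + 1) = sqrt(2)*h^3 + h^2 + 2*sqrt(2)*h^2 - 24*sqrt(2)*h + 2*h - 24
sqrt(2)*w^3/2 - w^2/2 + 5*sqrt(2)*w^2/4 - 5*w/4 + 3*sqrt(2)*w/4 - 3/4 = (w + 3/2)*(w - sqrt(2)/2)*(sqrt(2)*w/2 + sqrt(2)/2)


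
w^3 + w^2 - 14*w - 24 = (w - 4)*(w + 2)*(w + 3)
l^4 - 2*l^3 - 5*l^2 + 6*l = l*(l - 3)*(l - 1)*(l + 2)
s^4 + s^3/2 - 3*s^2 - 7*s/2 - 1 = (s - 2)*(s + 1/2)*(s + 1)^2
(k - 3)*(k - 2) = k^2 - 5*k + 6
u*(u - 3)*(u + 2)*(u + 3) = u^4 + 2*u^3 - 9*u^2 - 18*u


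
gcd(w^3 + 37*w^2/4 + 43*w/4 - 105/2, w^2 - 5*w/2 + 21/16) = w - 7/4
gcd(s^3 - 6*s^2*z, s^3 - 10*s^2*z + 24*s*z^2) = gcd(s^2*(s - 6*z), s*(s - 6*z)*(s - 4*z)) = -s^2 + 6*s*z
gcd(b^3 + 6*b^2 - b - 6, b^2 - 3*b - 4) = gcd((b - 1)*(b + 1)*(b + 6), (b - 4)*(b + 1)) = b + 1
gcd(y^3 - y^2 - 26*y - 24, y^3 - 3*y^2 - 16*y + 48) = y + 4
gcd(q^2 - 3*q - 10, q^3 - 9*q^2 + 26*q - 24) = 1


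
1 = 1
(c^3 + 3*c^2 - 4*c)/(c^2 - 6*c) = (c^2 + 3*c - 4)/(c - 6)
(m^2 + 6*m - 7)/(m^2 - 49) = (m - 1)/(m - 7)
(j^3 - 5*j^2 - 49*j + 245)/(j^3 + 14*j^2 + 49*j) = (j^2 - 12*j + 35)/(j*(j + 7))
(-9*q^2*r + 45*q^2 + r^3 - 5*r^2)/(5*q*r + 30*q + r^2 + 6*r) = (-9*q^2*r + 45*q^2 + r^3 - 5*r^2)/(5*q*r + 30*q + r^2 + 6*r)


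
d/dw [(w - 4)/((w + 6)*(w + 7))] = (-w^2 + 8*w + 94)/(w^4 + 26*w^3 + 253*w^2 + 1092*w + 1764)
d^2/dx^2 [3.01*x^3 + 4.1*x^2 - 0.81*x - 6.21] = 18.06*x + 8.2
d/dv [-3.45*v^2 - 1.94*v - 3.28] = -6.9*v - 1.94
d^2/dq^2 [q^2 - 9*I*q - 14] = 2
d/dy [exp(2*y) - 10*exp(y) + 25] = 2*(exp(y) - 5)*exp(y)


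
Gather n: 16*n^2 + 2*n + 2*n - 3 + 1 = 16*n^2 + 4*n - 2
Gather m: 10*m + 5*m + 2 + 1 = 15*m + 3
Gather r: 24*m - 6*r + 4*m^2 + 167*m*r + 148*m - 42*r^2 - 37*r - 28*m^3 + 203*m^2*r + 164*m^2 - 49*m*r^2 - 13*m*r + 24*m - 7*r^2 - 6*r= -28*m^3 + 168*m^2 + 196*m + r^2*(-49*m - 49) + r*(203*m^2 + 154*m - 49)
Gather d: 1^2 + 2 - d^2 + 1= 4 - d^2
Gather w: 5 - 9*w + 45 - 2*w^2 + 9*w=50 - 2*w^2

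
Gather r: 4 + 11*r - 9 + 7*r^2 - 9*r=7*r^2 + 2*r - 5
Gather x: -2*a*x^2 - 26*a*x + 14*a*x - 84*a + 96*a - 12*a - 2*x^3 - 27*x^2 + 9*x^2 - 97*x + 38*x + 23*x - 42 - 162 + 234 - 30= -2*x^3 + x^2*(-2*a - 18) + x*(-12*a - 36)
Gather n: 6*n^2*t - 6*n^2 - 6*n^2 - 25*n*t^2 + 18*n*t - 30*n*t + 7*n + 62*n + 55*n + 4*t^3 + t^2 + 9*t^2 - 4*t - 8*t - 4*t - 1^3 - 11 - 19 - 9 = n^2*(6*t - 12) + n*(-25*t^2 - 12*t + 124) + 4*t^3 + 10*t^2 - 16*t - 40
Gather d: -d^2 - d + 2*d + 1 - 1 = -d^2 + d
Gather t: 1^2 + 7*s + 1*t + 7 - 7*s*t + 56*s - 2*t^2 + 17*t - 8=63*s - 2*t^2 + t*(18 - 7*s)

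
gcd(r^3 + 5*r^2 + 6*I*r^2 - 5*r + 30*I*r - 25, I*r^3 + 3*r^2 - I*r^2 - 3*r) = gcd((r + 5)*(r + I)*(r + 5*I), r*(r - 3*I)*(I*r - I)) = 1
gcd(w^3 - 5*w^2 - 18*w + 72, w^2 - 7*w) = 1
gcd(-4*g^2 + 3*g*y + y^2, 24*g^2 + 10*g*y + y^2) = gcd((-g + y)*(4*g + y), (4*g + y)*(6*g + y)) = 4*g + y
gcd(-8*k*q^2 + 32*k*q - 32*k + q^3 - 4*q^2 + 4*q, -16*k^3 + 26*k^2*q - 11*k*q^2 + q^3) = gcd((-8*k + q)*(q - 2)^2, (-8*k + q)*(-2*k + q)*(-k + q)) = -8*k + q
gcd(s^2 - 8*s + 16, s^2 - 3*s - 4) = s - 4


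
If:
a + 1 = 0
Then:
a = -1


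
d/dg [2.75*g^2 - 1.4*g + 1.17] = 5.5*g - 1.4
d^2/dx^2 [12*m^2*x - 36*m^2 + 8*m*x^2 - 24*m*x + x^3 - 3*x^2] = 16*m + 6*x - 6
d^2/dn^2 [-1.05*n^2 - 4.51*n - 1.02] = -2.10000000000000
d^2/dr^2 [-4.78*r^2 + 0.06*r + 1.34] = -9.56000000000000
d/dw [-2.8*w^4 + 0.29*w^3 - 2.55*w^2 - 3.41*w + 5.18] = -11.2*w^3 + 0.87*w^2 - 5.1*w - 3.41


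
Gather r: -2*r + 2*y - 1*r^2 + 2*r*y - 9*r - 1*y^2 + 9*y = -r^2 + r*(2*y - 11) - y^2 + 11*y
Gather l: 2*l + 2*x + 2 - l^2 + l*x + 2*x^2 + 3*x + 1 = -l^2 + l*(x + 2) + 2*x^2 + 5*x + 3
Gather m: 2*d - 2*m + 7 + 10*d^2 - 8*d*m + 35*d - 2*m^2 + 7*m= 10*d^2 + 37*d - 2*m^2 + m*(5 - 8*d) + 7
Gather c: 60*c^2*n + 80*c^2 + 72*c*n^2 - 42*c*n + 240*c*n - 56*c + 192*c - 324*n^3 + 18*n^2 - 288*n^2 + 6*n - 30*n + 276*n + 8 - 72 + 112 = c^2*(60*n + 80) + c*(72*n^2 + 198*n + 136) - 324*n^3 - 270*n^2 + 252*n + 48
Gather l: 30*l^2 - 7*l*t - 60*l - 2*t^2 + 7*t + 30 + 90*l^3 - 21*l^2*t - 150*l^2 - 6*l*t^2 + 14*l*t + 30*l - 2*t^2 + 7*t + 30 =90*l^3 + l^2*(-21*t - 120) + l*(-6*t^2 + 7*t - 30) - 4*t^2 + 14*t + 60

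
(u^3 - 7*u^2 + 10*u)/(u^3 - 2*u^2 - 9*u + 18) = u*(u - 5)/(u^2 - 9)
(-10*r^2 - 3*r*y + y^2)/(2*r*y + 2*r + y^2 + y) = (-5*r + y)/(y + 1)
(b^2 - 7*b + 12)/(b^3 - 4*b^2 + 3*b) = (b - 4)/(b*(b - 1))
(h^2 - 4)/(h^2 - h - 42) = (4 - h^2)/(-h^2 + h + 42)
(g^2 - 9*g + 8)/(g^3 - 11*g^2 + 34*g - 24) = (g - 8)/(g^2 - 10*g + 24)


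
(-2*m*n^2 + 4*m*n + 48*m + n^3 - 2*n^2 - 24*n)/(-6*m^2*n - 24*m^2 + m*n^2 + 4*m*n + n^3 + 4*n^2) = (n - 6)/(3*m + n)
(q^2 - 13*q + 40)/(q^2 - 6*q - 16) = (q - 5)/(q + 2)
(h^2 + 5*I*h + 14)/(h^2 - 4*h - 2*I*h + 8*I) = (h + 7*I)/(h - 4)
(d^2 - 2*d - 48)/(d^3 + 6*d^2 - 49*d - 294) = (d - 8)/(d^2 - 49)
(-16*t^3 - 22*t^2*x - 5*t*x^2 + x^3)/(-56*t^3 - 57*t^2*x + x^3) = (2*t + x)/(7*t + x)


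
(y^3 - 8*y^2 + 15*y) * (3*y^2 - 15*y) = 3*y^5 - 39*y^4 + 165*y^3 - 225*y^2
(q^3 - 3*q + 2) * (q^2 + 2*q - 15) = q^5 + 2*q^4 - 18*q^3 - 4*q^2 + 49*q - 30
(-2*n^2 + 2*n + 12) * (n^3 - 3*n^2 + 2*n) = -2*n^5 + 8*n^4 + 2*n^3 - 32*n^2 + 24*n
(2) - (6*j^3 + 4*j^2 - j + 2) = -6*j^3 - 4*j^2 + j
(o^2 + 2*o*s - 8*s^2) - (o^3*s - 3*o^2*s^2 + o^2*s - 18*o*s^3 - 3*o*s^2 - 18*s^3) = -o^3*s + 3*o^2*s^2 - o^2*s + o^2 + 18*o*s^3 + 3*o*s^2 + 2*o*s + 18*s^3 - 8*s^2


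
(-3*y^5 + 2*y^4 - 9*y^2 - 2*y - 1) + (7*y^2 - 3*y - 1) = -3*y^5 + 2*y^4 - 2*y^2 - 5*y - 2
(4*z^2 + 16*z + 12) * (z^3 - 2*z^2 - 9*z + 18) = 4*z^5 + 8*z^4 - 56*z^3 - 96*z^2 + 180*z + 216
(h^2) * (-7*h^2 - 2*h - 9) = -7*h^4 - 2*h^3 - 9*h^2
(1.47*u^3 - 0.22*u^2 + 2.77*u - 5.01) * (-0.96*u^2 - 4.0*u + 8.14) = -1.4112*u^5 - 5.6688*u^4 + 10.1866*u^3 - 8.0612*u^2 + 42.5878*u - 40.7814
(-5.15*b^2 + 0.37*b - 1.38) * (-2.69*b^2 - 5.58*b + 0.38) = 13.8535*b^4 + 27.7417*b^3 - 0.309400000000001*b^2 + 7.841*b - 0.5244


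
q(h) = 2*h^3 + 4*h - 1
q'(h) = 6*h^2 + 4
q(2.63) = 45.90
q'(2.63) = 45.50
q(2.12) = 26.54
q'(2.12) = 30.97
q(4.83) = 243.68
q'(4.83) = 143.97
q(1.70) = 15.63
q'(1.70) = 21.34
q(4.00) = 143.00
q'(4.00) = 100.00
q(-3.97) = -142.02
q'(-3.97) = 98.57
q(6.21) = 502.81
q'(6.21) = 235.38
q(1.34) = 9.17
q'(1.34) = 14.77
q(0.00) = -1.00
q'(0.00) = 4.00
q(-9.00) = -1495.00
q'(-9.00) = 490.00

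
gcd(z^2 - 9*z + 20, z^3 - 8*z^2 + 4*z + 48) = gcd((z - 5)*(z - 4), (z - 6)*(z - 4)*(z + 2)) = z - 4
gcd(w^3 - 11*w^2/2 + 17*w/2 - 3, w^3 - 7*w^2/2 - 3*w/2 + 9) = w^2 - 5*w + 6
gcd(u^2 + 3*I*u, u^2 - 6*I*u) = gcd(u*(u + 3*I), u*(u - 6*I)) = u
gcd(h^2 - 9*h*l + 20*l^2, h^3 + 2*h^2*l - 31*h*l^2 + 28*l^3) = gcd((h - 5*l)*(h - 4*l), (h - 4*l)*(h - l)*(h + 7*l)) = h - 4*l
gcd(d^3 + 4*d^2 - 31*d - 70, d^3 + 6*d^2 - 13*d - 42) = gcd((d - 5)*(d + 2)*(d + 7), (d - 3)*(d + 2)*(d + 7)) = d^2 + 9*d + 14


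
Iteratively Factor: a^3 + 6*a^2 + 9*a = (a + 3)*(a^2 + 3*a) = a*(a + 3)*(a + 3)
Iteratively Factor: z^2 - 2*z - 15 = (z - 5)*(z + 3)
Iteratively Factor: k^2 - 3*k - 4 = (k + 1)*(k - 4)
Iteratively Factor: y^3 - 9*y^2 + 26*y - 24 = (y - 4)*(y^2 - 5*y + 6) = (y - 4)*(y - 2)*(y - 3)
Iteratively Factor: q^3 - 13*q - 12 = (q + 3)*(q^2 - 3*q - 4) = (q + 1)*(q + 3)*(q - 4)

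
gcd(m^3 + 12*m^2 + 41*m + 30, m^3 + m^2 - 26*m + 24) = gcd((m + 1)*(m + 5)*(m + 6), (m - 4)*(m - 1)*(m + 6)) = m + 6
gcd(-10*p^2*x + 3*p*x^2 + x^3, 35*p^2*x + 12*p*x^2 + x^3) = 5*p*x + x^2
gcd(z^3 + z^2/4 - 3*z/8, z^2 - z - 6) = 1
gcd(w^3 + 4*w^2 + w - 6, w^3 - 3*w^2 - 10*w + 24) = w + 3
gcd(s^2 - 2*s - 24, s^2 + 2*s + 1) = 1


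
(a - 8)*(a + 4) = a^2 - 4*a - 32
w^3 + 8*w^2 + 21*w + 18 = (w + 2)*(w + 3)^2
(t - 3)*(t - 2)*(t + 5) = t^3 - 19*t + 30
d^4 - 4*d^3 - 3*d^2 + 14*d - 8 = (d - 4)*(d - 1)^2*(d + 2)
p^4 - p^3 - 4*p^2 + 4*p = p*(p - 2)*(p - 1)*(p + 2)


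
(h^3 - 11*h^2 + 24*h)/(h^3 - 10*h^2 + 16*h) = (h - 3)/(h - 2)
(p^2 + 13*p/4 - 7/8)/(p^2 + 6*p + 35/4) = (4*p - 1)/(2*(2*p + 5))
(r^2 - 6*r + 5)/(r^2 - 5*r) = (r - 1)/r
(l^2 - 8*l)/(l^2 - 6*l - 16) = l/(l + 2)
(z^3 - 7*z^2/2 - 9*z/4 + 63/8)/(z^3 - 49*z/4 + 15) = (4*z^2 - 8*z - 21)/(2*(2*z^2 + 3*z - 20))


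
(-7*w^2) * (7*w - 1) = -49*w^3 + 7*w^2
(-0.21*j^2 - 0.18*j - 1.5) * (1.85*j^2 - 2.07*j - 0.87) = -0.3885*j^4 + 0.1017*j^3 - 2.2197*j^2 + 3.2616*j + 1.305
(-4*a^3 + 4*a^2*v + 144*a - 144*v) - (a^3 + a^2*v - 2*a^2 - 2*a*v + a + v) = -5*a^3 + 3*a^2*v + 2*a^2 + 2*a*v + 143*a - 145*v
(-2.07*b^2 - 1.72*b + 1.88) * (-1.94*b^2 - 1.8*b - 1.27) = 4.0158*b^4 + 7.0628*b^3 + 2.0777*b^2 - 1.1996*b - 2.3876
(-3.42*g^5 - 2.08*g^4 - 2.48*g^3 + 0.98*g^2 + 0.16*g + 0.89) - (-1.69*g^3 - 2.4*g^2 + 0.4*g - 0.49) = -3.42*g^5 - 2.08*g^4 - 0.79*g^3 + 3.38*g^2 - 0.24*g + 1.38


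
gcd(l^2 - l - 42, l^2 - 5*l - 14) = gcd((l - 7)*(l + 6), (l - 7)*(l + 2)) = l - 7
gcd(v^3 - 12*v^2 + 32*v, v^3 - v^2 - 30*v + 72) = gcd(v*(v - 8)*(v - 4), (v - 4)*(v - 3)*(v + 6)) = v - 4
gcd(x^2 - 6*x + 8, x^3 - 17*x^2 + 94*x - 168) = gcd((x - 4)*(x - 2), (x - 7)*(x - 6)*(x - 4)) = x - 4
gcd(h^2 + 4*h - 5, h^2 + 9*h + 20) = h + 5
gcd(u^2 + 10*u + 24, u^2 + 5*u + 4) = u + 4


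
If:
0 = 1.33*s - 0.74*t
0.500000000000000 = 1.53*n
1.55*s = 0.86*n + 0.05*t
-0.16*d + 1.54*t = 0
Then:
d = 3.33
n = 0.33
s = 0.19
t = 0.35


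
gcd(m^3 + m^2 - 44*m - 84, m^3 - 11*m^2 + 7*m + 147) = m - 7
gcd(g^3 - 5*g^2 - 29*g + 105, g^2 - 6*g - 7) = g - 7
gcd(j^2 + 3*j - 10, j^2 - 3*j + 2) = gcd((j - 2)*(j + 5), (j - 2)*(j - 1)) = j - 2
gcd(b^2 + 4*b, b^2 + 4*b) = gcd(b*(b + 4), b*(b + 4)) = b^2 + 4*b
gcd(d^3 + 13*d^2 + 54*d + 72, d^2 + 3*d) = d + 3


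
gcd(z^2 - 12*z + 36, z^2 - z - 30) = z - 6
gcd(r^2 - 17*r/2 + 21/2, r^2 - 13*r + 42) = r - 7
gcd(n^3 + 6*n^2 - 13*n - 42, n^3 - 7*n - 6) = n^2 - n - 6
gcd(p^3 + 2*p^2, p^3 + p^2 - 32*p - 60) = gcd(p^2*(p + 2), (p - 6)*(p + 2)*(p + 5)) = p + 2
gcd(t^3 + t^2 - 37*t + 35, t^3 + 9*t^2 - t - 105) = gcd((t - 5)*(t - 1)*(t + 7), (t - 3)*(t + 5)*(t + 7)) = t + 7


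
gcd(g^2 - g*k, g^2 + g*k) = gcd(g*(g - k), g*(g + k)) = g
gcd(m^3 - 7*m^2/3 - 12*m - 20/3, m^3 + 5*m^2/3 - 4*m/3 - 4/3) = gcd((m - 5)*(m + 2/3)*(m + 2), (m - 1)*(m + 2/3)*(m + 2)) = m^2 + 8*m/3 + 4/3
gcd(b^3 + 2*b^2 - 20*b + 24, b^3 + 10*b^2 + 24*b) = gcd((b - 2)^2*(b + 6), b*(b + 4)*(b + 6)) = b + 6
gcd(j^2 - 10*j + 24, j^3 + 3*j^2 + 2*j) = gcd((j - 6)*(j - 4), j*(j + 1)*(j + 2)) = 1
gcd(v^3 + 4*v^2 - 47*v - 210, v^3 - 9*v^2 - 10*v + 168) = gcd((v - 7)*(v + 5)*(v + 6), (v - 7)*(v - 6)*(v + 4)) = v - 7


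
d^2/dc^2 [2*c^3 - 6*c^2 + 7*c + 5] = 12*c - 12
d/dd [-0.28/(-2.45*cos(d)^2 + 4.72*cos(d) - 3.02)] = (1.372*cos(d) - 1.3216)*sin(d)/(2.45*cos(d)^2 - 4.72*cos(d) + 3.02)^2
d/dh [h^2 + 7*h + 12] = 2*h + 7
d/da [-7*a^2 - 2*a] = -14*a - 2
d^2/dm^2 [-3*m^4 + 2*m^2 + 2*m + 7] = 4 - 36*m^2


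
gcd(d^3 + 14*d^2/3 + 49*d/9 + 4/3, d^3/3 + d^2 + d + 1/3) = 1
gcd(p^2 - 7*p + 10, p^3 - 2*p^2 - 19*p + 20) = p - 5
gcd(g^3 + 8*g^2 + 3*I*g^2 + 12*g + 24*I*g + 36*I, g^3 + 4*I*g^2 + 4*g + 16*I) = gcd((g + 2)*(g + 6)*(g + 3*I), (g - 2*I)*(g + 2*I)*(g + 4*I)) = 1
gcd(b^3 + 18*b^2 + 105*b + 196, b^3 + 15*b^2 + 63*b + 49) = b^2 + 14*b + 49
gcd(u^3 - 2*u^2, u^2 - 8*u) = u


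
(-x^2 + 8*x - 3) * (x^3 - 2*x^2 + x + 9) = -x^5 + 10*x^4 - 20*x^3 + 5*x^2 + 69*x - 27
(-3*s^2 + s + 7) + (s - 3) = -3*s^2 + 2*s + 4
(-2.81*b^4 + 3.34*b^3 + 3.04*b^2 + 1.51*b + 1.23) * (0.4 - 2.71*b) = 7.6151*b^5 - 10.1754*b^4 - 6.9024*b^3 - 2.8761*b^2 - 2.7293*b + 0.492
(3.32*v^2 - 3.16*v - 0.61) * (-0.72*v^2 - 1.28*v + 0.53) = -2.3904*v^4 - 1.9744*v^3 + 6.2436*v^2 - 0.894*v - 0.3233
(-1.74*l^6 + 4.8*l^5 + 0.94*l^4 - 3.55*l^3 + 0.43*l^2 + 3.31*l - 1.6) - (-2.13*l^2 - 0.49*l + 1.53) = -1.74*l^6 + 4.8*l^5 + 0.94*l^4 - 3.55*l^3 + 2.56*l^2 + 3.8*l - 3.13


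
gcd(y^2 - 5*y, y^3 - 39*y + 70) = y - 5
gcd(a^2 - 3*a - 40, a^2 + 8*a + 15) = a + 5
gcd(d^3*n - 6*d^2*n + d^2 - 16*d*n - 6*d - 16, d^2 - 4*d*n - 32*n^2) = 1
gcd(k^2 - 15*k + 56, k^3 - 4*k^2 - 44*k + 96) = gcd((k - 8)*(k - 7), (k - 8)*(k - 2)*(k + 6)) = k - 8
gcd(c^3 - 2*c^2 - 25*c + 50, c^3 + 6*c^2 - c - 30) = c^2 + 3*c - 10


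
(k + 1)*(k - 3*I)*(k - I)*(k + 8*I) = k^4 + k^3 + 4*I*k^3 + 29*k^2 + 4*I*k^2 + 29*k - 24*I*k - 24*I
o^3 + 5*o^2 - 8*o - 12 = (o - 2)*(o + 1)*(o + 6)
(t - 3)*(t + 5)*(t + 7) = t^3 + 9*t^2 - t - 105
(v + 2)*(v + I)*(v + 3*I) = v^3 + 2*v^2 + 4*I*v^2 - 3*v + 8*I*v - 6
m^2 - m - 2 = (m - 2)*(m + 1)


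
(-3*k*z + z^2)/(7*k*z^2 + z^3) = (-3*k + z)/(z*(7*k + z))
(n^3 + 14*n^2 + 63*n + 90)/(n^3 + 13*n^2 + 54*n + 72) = (n + 5)/(n + 4)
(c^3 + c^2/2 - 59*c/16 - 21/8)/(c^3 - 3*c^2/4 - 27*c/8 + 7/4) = (4*c + 3)/(2*(2*c - 1))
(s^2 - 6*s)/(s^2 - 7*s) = (s - 6)/(s - 7)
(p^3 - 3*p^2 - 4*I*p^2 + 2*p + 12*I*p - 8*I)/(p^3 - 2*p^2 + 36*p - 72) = (p^2 - p*(1 + 4*I) + 4*I)/(p^2 + 36)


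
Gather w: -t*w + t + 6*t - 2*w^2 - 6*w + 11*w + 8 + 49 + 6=7*t - 2*w^2 + w*(5 - t) + 63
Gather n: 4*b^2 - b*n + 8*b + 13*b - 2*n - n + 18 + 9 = 4*b^2 + 21*b + n*(-b - 3) + 27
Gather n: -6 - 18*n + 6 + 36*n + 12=18*n + 12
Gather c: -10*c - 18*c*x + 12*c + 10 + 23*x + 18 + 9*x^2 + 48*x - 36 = c*(2 - 18*x) + 9*x^2 + 71*x - 8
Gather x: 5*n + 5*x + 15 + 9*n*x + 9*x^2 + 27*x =5*n + 9*x^2 + x*(9*n + 32) + 15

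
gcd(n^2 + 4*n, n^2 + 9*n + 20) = n + 4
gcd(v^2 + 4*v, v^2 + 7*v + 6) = 1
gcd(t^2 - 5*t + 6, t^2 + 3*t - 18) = t - 3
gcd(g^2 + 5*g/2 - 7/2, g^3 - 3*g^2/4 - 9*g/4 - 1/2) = 1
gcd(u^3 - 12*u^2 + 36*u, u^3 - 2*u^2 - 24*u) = u^2 - 6*u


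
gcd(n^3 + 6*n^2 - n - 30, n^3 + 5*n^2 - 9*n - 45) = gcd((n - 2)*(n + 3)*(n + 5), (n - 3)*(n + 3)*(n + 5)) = n^2 + 8*n + 15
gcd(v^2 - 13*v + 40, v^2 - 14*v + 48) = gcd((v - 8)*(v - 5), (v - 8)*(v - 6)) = v - 8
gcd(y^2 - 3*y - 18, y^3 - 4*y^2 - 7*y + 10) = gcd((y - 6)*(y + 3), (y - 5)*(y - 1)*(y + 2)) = 1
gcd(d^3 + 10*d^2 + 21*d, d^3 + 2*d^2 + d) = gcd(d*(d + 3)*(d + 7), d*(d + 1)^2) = d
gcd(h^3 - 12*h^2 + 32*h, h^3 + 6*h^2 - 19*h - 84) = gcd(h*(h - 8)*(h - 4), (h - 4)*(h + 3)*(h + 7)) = h - 4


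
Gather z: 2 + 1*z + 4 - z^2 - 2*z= -z^2 - z + 6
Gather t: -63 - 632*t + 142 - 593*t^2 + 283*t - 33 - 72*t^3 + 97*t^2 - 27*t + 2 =-72*t^3 - 496*t^2 - 376*t + 48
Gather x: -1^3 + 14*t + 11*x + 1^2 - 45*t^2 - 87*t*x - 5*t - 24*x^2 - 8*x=-45*t^2 + 9*t - 24*x^2 + x*(3 - 87*t)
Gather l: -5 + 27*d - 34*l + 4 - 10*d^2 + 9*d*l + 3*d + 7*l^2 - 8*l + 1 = -10*d^2 + 30*d + 7*l^2 + l*(9*d - 42)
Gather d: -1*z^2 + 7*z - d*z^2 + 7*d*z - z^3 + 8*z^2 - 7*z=d*(-z^2 + 7*z) - z^3 + 7*z^2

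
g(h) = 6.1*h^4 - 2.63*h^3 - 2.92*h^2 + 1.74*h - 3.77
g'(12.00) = 40958.70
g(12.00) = 121541.59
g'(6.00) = 4953.06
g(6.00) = 7239.07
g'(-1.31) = -59.00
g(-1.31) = 12.82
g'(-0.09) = 2.18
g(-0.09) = -3.95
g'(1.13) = 20.27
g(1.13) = 0.62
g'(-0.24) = 2.35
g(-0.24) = -4.30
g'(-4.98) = -3178.40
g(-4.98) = 3991.83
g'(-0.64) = -4.15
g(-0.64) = -4.37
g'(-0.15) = 2.36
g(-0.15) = -4.08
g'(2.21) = 213.67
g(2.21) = 102.94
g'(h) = 24.4*h^3 - 7.89*h^2 - 5.84*h + 1.74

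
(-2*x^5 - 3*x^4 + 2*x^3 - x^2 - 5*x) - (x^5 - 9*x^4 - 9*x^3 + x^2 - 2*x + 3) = -3*x^5 + 6*x^4 + 11*x^3 - 2*x^2 - 3*x - 3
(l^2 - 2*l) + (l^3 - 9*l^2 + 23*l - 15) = l^3 - 8*l^2 + 21*l - 15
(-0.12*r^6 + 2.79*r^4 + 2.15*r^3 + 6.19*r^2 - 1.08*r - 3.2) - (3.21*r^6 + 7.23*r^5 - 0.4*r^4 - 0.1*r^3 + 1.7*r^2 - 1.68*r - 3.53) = -3.33*r^6 - 7.23*r^5 + 3.19*r^4 + 2.25*r^3 + 4.49*r^2 + 0.6*r + 0.33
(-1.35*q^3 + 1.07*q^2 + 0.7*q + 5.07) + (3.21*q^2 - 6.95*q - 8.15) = -1.35*q^3 + 4.28*q^2 - 6.25*q - 3.08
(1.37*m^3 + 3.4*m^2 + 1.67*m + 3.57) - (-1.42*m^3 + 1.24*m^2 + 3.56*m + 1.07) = 2.79*m^3 + 2.16*m^2 - 1.89*m + 2.5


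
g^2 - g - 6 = (g - 3)*(g + 2)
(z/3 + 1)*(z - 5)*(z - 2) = z^3/3 - 4*z^2/3 - 11*z/3 + 10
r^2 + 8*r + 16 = (r + 4)^2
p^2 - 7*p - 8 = (p - 8)*(p + 1)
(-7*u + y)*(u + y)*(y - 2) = -7*u^2*y + 14*u^2 - 6*u*y^2 + 12*u*y + y^3 - 2*y^2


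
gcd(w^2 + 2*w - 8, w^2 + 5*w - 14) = w - 2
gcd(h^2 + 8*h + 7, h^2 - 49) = h + 7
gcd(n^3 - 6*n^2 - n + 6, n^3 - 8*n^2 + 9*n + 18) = n^2 - 5*n - 6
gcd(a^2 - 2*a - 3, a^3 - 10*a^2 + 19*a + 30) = a + 1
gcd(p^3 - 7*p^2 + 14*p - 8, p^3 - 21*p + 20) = p^2 - 5*p + 4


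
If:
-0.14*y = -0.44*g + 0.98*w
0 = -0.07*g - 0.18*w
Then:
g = 0.170500676589986*y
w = -0.0663058186738836*y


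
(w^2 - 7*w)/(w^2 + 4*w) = (w - 7)/(w + 4)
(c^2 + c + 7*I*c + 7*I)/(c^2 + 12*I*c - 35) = (c + 1)/(c + 5*I)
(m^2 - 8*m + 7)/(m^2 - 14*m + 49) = (m - 1)/(m - 7)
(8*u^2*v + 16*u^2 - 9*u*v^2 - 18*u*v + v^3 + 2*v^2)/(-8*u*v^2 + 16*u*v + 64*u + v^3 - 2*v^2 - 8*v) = (-u + v)/(v - 4)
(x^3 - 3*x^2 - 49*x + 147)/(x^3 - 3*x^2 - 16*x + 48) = (x^2 - 49)/(x^2 - 16)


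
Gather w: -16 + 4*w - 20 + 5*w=9*w - 36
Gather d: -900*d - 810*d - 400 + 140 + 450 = 190 - 1710*d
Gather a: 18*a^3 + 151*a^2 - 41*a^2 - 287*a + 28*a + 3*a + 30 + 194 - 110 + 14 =18*a^3 + 110*a^2 - 256*a + 128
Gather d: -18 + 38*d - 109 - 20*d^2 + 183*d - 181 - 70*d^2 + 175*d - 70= -90*d^2 + 396*d - 378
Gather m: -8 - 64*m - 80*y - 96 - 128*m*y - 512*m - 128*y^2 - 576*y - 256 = m*(-128*y - 576) - 128*y^2 - 656*y - 360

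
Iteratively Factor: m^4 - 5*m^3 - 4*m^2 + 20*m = (m - 2)*(m^3 - 3*m^2 - 10*m) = m*(m - 2)*(m^2 - 3*m - 10) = m*(m - 5)*(m - 2)*(m + 2)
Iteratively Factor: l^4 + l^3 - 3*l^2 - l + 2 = (l - 1)*(l^3 + 2*l^2 - l - 2) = (l - 1)*(l + 1)*(l^2 + l - 2) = (l - 1)*(l + 1)*(l + 2)*(l - 1)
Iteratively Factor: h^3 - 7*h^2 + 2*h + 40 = (h - 4)*(h^2 - 3*h - 10) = (h - 5)*(h - 4)*(h + 2)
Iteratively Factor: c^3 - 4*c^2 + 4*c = (c)*(c^2 - 4*c + 4) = c*(c - 2)*(c - 2)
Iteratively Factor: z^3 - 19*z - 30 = (z - 5)*(z^2 + 5*z + 6) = (z - 5)*(z + 3)*(z + 2)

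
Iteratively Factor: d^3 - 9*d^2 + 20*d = (d - 4)*(d^2 - 5*d) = (d - 5)*(d - 4)*(d)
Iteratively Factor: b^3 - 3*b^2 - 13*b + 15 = (b - 5)*(b^2 + 2*b - 3) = (b - 5)*(b + 3)*(b - 1)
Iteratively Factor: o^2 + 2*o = (o)*(o + 2)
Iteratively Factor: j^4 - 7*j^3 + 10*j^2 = (j - 2)*(j^3 - 5*j^2) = j*(j - 2)*(j^2 - 5*j) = j*(j - 5)*(j - 2)*(j)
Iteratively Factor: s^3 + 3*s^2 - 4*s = (s + 4)*(s^2 - s) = s*(s + 4)*(s - 1)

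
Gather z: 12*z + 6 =12*z + 6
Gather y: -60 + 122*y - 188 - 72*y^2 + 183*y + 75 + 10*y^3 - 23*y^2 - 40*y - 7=10*y^3 - 95*y^2 + 265*y - 180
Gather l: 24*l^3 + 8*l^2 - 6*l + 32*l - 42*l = 24*l^3 + 8*l^2 - 16*l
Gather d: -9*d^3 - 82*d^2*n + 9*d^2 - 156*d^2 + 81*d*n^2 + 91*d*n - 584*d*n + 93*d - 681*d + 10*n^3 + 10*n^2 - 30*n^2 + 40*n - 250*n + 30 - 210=-9*d^3 + d^2*(-82*n - 147) + d*(81*n^2 - 493*n - 588) + 10*n^3 - 20*n^2 - 210*n - 180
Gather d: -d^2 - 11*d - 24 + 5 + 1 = -d^2 - 11*d - 18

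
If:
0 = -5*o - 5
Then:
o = -1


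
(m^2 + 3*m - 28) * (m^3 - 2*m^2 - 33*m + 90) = m^5 + m^4 - 67*m^3 + 47*m^2 + 1194*m - 2520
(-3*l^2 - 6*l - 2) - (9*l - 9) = -3*l^2 - 15*l + 7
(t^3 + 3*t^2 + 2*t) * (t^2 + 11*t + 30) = t^5 + 14*t^4 + 65*t^3 + 112*t^2 + 60*t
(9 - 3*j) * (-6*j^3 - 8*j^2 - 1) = 18*j^4 - 30*j^3 - 72*j^2 + 3*j - 9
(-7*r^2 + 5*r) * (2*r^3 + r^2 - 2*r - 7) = -14*r^5 + 3*r^4 + 19*r^3 + 39*r^2 - 35*r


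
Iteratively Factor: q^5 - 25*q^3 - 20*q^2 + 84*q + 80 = (q + 4)*(q^4 - 4*q^3 - 9*q^2 + 16*q + 20) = (q + 2)*(q + 4)*(q^3 - 6*q^2 + 3*q + 10) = (q - 5)*(q + 2)*(q + 4)*(q^2 - q - 2) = (q - 5)*(q - 2)*(q + 2)*(q + 4)*(q + 1)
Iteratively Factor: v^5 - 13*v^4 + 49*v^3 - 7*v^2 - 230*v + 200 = (v - 5)*(v^4 - 8*v^3 + 9*v^2 + 38*v - 40) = (v - 5)*(v - 4)*(v^3 - 4*v^2 - 7*v + 10) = (v - 5)^2*(v - 4)*(v^2 + v - 2) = (v - 5)^2*(v - 4)*(v - 1)*(v + 2)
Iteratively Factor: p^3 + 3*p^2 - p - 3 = (p - 1)*(p^2 + 4*p + 3) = (p - 1)*(p + 1)*(p + 3)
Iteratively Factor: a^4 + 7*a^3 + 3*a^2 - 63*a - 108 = (a + 3)*(a^3 + 4*a^2 - 9*a - 36) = (a - 3)*(a + 3)*(a^2 + 7*a + 12) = (a - 3)*(a + 3)*(a + 4)*(a + 3)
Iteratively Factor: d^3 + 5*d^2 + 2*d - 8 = (d + 2)*(d^2 + 3*d - 4) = (d - 1)*(d + 2)*(d + 4)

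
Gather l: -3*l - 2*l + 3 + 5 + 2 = 10 - 5*l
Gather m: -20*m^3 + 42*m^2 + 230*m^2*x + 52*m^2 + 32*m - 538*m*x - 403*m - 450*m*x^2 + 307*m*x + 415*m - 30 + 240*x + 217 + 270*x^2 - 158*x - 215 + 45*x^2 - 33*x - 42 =-20*m^3 + m^2*(230*x + 94) + m*(-450*x^2 - 231*x + 44) + 315*x^2 + 49*x - 70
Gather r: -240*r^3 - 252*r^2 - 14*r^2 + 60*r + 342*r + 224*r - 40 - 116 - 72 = -240*r^3 - 266*r^2 + 626*r - 228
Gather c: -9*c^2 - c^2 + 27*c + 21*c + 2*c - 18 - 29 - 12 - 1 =-10*c^2 + 50*c - 60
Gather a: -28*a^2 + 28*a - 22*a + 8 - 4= -28*a^2 + 6*a + 4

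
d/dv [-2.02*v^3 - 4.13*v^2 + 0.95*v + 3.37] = -6.06*v^2 - 8.26*v + 0.95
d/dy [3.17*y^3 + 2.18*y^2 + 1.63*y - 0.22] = 9.51*y^2 + 4.36*y + 1.63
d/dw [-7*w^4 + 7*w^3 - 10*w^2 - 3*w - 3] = -28*w^3 + 21*w^2 - 20*w - 3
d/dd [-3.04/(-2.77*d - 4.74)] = -8.4208/(2.77*d + 4.74)^2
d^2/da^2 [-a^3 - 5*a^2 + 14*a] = -6*a - 10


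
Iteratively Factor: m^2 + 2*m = (m + 2)*(m)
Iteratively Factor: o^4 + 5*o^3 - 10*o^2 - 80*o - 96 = (o - 4)*(o^3 + 9*o^2 + 26*o + 24) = (o - 4)*(o + 2)*(o^2 + 7*o + 12) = (o - 4)*(o + 2)*(o + 4)*(o + 3)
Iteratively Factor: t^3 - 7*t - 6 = (t - 3)*(t^2 + 3*t + 2) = (t - 3)*(t + 1)*(t + 2)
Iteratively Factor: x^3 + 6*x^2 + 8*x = (x)*(x^2 + 6*x + 8) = x*(x + 4)*(x + 2)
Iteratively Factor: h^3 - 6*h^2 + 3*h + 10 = (h - 5)*(h^2 - h - 2) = (h - 5)*(h + 1)*(h - 2)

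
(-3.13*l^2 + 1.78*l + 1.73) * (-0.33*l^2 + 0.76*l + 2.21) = 1.0329*l^4 - 2.9662*l^3 - 6.1354*l^2 + 5.2486*l + 3.8233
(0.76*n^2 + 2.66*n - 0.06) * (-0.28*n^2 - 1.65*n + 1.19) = -0.2128*n^4 - 1.9988*n^3 - 3.4678*n^2 + 3.2644*n - 0.0714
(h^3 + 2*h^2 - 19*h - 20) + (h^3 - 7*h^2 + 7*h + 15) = 2*h^3 - 5*h^2 - 12*h - 5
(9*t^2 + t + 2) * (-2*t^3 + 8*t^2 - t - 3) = -18*t^5 + 70*t^4 - 5*t^3 - 12*t^2 - 5*t - 6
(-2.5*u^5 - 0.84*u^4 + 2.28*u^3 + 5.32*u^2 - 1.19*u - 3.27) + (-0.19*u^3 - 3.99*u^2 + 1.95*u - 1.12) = -2.5*u^5 - 0.84*u^4 + 2.09*u^3 + 1.33*u^2 + 0.76*u - 4.39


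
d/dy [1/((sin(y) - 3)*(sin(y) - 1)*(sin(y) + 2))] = (-3*sin(y)^2 + 4*sin(y) + 5)*cos(y)/((sin(y) - 3)^2*(sin(y) - 1)^2*(sin(y) + 2)^2)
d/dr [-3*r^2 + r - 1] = 1 - 6*r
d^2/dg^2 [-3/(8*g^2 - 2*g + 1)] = 24*(16*g^2 - 4*g - (8*g - 1)^2 + 2)/(8*g^2 - 2*g + 1)^3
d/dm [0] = 0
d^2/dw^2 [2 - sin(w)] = sin(w)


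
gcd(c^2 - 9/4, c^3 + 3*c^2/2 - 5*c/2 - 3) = c - 3/2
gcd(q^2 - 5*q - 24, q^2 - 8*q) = q - 8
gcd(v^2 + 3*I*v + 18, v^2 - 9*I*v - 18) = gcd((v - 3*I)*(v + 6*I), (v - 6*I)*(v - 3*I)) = v - 3*I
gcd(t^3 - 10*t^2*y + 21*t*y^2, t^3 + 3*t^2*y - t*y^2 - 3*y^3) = 1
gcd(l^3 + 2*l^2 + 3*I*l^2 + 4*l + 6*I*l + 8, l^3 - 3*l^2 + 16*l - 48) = l + 4*I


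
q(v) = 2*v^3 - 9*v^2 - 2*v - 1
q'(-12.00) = 1078.00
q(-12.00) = -4729.00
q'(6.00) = 106.00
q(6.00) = 95.00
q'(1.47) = -15.49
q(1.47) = -17.04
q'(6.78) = 151.77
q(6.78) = 195.06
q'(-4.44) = 196.20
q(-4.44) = -344.60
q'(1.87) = -14.68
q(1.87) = -23.13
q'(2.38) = -10.85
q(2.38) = -29.78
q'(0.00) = -2.00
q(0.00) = -1.00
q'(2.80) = -5.36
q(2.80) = -33.26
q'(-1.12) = 25.69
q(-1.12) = -12.86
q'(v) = 6*v^2 - 18*v - 2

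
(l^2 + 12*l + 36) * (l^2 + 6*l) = l^4 + 18*l^3 + 108*l^2 + 216*l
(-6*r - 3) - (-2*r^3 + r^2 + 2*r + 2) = 2*r^3 - r^2 - 8*r - 5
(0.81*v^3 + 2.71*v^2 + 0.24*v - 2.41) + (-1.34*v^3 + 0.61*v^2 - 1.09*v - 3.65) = -0.53*v^3 + 3.32*v^2 - 0.85*v - 6.06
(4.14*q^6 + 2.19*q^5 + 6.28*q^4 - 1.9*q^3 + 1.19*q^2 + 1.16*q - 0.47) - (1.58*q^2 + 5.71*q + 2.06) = 4.14*q^6 + 2.19*q^5 + 6.28*q^4 - 1.9*q^3 - 0.39*q^2 - 4.55*q - 2.53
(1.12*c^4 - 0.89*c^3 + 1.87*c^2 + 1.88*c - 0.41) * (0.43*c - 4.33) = 0.4816*c^5 - 5.2323*c^4 + 4.6578*c^3 - 7.2887*c^2 - 8.3167*c + 1.7753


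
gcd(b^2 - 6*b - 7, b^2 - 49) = b - 7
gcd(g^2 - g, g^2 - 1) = g - 1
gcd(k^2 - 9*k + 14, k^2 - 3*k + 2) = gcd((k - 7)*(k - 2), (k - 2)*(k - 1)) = k - 2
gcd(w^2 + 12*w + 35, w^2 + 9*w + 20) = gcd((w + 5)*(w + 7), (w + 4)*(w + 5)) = w + 5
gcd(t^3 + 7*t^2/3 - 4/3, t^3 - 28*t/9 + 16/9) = t^2 + 4*t/3 - 4/3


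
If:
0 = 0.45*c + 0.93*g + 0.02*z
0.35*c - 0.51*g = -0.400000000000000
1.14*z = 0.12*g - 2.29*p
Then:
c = -0.0183783783783784*z - 0.67027027027027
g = 0.324324324324324 - 0.0126126126126126*z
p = 0.0169951610999646 - 0.498477516818128*z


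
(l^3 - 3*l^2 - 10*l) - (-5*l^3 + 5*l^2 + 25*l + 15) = 6*l^3 - 8*l^2 - 35*l - 15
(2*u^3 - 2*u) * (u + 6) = 2*u^4 + 12*u^3 - 2*u^2 - 12*u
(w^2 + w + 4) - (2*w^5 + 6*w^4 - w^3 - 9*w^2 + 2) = -2*w^5 - 6*w^4 + w^3 + 10*w^2 + w + 2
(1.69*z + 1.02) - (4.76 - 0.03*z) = 1.72*z - 3.74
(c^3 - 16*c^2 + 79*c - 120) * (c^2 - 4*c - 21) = c^5 - 20*c^4 + 122*c^3 - 100*c^2 - 1179*c + 2520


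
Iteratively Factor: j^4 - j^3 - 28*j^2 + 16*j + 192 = (j + 4)*(j^3 - 5*j^2 - 8*j + 48) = (j - 4)*(j + 4)*(j^2 - j - 12) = (j - 4)*(j + 3)*(j + 4)*(j - 4)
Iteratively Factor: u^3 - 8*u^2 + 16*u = (u - 4)*(u^2 - 4*u) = u*(u - 4)*(u - 4)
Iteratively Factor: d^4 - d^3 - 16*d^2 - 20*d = (d)*(d^3 - d^2 - 16*d - 20) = d*(d + 2)*(d^2 - 3*d - 10) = d*(d + 2)^2*(d - 5)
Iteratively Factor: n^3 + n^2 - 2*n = (n)*(n^2 + n - 2) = n*(n + 2)*(n - 1)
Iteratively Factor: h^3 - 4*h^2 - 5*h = (h + 1)*(h^2 - 5*h) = (h - 5)*(h + 1)*(h)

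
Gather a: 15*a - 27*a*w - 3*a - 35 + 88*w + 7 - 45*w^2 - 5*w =a*(12 - 27*w) - 45*w^2 + 83*w - 28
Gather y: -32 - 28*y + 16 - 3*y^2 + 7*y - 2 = -3*y^2 - 21*y - 18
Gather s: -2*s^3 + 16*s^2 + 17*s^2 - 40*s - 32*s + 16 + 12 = -2*s^3 + 33*s^2 - 72*s + 28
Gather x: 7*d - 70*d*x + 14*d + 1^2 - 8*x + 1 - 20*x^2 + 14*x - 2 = 21*d - 20*x^2 + x*(6 - 70*d)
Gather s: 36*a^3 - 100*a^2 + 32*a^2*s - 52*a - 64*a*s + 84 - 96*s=36*a^3 - 100*a^2 - 52*a + s*(32*a^2 - 64*a - 96) + 84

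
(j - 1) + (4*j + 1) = 5*j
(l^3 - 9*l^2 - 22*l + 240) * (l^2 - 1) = l^5 - 9*l^4 - 23*l^3 + 249*l^2 + 22*l - 240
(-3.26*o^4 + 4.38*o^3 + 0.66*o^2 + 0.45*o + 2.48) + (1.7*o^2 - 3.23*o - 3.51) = -3.26*o^4 + 4.38*o^3 + 2.36*o^2 - 2.78*o - 1.03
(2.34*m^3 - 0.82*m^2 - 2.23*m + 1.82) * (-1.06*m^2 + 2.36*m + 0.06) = -2.4804*m^5 + 6.3916*m^4 + 0.569*m^3 - 7.2412*m^2 + 4.1614*m + 0.1092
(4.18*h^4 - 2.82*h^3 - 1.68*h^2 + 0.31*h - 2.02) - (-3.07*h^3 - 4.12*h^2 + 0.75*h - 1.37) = 4.18*h^4 + 0.25*h^3 + 2.44*h^2 - 0.44*h - 0.65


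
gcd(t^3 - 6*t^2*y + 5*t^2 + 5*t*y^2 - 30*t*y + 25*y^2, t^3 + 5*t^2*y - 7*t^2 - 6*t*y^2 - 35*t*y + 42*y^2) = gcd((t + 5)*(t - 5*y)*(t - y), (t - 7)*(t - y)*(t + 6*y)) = -t + y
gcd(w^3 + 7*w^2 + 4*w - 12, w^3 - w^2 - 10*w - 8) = w + 2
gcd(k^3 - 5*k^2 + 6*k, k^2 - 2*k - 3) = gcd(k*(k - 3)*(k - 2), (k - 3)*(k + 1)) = k - 3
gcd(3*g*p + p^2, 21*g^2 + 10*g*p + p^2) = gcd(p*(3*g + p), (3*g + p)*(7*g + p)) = 3*g + p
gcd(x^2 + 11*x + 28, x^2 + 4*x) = x + 4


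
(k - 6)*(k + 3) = k^2 - 3*k - 18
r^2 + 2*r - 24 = (r - 4)*(r + 6)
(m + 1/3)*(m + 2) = m^2 + 7*m/3 + 2/3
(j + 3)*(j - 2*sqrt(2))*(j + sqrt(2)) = j^3 - sqrt(2)*j^2 + 3*j^2 - 3*sqrt(2)*j - 4*j - 12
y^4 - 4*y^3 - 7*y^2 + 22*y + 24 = (y - 4)*(y - 3)*(y + 1)*(y + 2)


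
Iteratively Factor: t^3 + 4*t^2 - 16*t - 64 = (t + 4)*(t^2 - 16) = (t - 4)*(t + 4)*(t + 4)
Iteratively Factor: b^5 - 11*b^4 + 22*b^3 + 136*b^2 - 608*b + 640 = (b - 5)*(b^4 - 6*b^3 - 8*b^2 + 96*b - 128) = (b - 5)*(b - 4)*(b^3 - 2*b^2 - 16*b + 32) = (b - 5)*(b - 4)^2*(b^2 + 2*b - 8) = (b - 5)*(b - 4)^2*(b - 2)*(b + 4)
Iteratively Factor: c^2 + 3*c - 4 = (c + 4)*(c - 1)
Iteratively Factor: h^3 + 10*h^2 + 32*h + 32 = (h + 2)*(h^2 + 8*h + 16) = (h + 2)*(h + 4)*(h + 4)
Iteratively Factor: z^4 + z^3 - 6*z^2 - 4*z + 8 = (z + 2)*(z^3 - z^2 - 4*z + 4) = (z + 2)^2*(z^2 - 3*z + 2) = (z - 1)*(z + 2)^2*(z - 2)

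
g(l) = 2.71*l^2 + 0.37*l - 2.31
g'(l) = 5.42*l + 0.37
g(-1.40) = 2.48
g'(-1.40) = -7.22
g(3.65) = 35.14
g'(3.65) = 20.15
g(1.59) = 5.13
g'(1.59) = 8.99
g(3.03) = 23.69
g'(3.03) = 16.79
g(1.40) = 3.52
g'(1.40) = 7.96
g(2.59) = 16.83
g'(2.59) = 14.41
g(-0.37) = -2.08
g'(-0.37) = -1.64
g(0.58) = -1.18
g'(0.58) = 3.51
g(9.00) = 220.53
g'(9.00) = 49.15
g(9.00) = 220.53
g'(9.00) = 49.15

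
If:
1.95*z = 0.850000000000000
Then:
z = 0.44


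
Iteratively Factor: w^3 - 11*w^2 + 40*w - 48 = (w - 4)*(w^2 - 7*w + 12) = (w - 4)^2*(w - 3)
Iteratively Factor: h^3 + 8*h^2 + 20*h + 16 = (h + 2)*(h^2 + 6*h + 8) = (h + 2)^2*(h + 4)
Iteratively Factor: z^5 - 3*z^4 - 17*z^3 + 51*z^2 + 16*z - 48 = (z - 3)*(z^4 - 17*z^2 + 16) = (z - 3)*(z + 1)*(z^3 - z^2 - 16*z + 16) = (z - 3)*(z + 1)*(z + 4)*(z^2 - 5*z + 4) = (z - 4)*(z - 3)*(z + 1)*(z + 4)*(z - 1)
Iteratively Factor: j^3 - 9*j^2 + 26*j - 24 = (j - 2)*(j^2 - 7*j + 12) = (j - 3)*(j - 2)*(j - 4)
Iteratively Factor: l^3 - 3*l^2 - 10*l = (l + 2)*(l^2 - 5*l) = l*(l + 2)*(l - 5)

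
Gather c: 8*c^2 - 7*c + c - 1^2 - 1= 8*c^2 - 6*c - 2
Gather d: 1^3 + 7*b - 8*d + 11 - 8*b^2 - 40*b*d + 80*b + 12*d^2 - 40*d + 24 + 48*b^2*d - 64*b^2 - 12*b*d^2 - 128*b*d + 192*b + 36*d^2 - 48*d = -72*b^2 + 279*b + d^2*(48 - 12*b) + d*(48*b^2 - 168*b - 96) + 36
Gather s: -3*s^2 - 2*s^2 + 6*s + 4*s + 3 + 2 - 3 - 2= -5*s^2 + 10*s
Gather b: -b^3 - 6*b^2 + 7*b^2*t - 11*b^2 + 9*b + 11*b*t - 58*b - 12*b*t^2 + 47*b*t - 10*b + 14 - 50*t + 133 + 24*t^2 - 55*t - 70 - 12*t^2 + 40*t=-b^3 + b^2*(7*t - 17) + b*(-12*t^2 + 58*t - 59) + 12*t^2 - 65*t + 77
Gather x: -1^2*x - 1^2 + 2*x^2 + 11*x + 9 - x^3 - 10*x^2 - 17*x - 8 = -x^3 - 8*x^2 - 7*x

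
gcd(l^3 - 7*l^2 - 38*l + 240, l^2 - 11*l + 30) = l - 5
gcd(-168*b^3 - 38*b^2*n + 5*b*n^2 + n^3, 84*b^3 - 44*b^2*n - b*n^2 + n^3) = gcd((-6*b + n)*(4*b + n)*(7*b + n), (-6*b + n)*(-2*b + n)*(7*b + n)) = 42*b^2 - b*n - n^2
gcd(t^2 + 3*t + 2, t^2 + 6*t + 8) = t + 2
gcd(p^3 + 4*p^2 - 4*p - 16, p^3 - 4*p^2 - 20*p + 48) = p^2 + 2*p - 8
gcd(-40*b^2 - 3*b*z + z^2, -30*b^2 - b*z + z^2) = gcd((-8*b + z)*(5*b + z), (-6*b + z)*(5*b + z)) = 5*b + z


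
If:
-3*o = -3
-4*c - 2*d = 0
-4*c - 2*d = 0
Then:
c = -d/2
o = 1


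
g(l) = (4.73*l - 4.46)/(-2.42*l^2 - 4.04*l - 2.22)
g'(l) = (4.73*l - 4.46)*(4.84*l + 4.04)/(-2.42*l^2 - 4.04*l - 2.22)^2 + 4.73/(-2.42*l^2 - 4.04*l - 2.22)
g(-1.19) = 12.02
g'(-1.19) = 18.99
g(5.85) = -0.21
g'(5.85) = 0.02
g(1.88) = -0.24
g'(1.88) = -0.08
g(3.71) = -0.26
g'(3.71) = 0.02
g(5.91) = -0.21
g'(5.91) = 0.02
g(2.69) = -0.27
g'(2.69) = -0.00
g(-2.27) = 2.75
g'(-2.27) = 2.61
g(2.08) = -0.25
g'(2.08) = -0.05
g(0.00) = 2.01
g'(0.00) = -5.79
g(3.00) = -0.27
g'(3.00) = 0.01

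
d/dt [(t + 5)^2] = 2*t + 10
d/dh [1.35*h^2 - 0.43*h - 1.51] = 2.7*h - 0.43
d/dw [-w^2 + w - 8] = 1 - 2*w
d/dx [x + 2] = 1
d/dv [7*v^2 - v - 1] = 14*v - 1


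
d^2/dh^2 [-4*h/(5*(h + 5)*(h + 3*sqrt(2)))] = 8*(-h*(h + 5)^2 - h*(h + 5)*(h + 3*sqrt(2)) - h*(h + 3*sqrt(2))^2 + (h + 5)^2*(h + 3*sqrt(2)) + (h + 5)*(h + 3*sqrt(2))^2)/(5*(h + 5)^3*(h + 3*sqrt(2))^3)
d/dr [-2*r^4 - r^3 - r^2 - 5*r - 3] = -8*r^3 - 3*r^2 - 2*r - 5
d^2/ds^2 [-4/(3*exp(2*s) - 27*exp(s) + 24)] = 4*(-2*(2*exp(s) - 9)^2*exp(s) + (4*exp(s) - 9)*(exp(2*s) - 9*exp(s) + 8))*exp(s)/(3*(exp(2*s) - 9*exp(s) + 8)^3)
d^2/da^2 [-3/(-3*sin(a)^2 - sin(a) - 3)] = 3*(-36*sin(a)^4 - 9*sin(a)^3 + 89*sin(a)^2 + 21*sin(a) - 16)/(3*sin(a)^2 + sin(a) + 3)^3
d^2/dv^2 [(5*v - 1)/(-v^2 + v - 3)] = 2*(-(2*v - 1)^2*(5*v - 1) + 3*(5*v - 2)*(v^2 - v + 3))/(v^2 - v + 3)^3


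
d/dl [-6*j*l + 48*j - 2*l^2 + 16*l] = -6*j - 4*l + 16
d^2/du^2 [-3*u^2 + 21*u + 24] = -6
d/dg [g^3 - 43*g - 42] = 3*g^2 - 43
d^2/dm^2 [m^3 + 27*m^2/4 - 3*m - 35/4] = 6*m + 27/2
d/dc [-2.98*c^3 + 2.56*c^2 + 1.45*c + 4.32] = -8.94*c^2 + 5.12*c + 1.45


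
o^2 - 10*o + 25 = (o - 5)^2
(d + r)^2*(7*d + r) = 7*d^3 + 15*d^2*r + 9*d*r^2 + r^3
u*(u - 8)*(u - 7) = u^3 - 15*u^2 + 56*u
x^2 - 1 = (x - 1)*(x + 1)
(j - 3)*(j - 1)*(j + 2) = j^3 - 2*j^2 - 5*j + 6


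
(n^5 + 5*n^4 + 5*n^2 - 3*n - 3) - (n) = n^5 + 5*n^4 + 5*n^2 - 4*n - 3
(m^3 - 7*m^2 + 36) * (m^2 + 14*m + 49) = m^5 + 7*m^4 - 49*m^3 - 307*m^2 + 504*m + 1764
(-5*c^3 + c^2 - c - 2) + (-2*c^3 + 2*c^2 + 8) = -7*c^3 + 3*c^2 - c + 6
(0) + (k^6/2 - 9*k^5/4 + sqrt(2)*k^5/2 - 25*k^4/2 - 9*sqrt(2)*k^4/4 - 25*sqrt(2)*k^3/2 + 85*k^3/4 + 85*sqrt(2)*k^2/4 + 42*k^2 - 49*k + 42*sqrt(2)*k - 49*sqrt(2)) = k^6/2 - 9*k^5/4 + sqrt(2)*k^5/2 - 25*k^4/2 - 9*sqrt(2)*k^4/4 - 25*sqrt(2)*k^3/2 + 85*k^3/4 + 85*sqrt(2)*k^2/4 + 42*k^2 - 49*k + 42*sqrt(2)*k - 49*sqrt(2)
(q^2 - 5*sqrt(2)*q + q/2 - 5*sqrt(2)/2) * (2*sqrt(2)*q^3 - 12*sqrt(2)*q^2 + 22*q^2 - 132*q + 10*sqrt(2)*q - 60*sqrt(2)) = 2*sqrt(2)*q^5 - 11*sqrt(2)*q^4 + 2*q^4 - 106*sqrt(2)*q^3 - 11*q^3 - 106*q^2 + 550*sqrt(2)*q^2 + 300*sqrt(2)*q + 550*q + 300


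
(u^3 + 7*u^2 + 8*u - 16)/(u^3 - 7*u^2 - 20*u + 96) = (u^2 + 3*u - 4)/(u^2 - 11*u + 24)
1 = 1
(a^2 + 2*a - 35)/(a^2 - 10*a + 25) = (a + 7)/(a - 5)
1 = 1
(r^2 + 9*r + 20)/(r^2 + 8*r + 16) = (r + 5)/(r + 4)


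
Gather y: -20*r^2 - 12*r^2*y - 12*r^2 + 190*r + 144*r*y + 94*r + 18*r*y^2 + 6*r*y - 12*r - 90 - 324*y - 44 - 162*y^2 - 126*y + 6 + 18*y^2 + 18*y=-32*r^2 + 272*r + y^2*(18*r - 144) + y*(-12*r^2 + 150*r - 432) - 128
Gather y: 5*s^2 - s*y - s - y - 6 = 5*s^2 - s + y*(-s - 1) - 6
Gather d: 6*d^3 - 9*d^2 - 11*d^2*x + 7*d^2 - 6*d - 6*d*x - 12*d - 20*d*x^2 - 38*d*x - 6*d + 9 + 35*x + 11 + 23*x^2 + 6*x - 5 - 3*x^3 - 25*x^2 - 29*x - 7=6*d^3 + d^2*(-11*x - 2) + d*(-20*x^2 - 44*x - 24) - 3*x^3 - 2*x^2 + 12*x + 8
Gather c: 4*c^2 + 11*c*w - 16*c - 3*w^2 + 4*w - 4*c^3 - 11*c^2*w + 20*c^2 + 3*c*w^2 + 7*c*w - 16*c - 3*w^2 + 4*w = -4*c^3 + c^2*(24 - 11*w) + c*(3*w^2 + 18*w - 32) - 6*w^2 + 8*w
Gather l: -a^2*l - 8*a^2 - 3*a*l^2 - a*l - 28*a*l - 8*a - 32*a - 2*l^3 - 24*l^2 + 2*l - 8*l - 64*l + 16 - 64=-8*a^2 - 40*a - 2*l^3 + l^2*(-3*a - 24) + l*(-a^2 - 29*a - 70) - 48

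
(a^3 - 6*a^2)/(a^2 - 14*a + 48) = a^2/(a - 8)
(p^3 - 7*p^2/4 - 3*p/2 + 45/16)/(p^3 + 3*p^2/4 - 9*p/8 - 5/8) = (4*p^2 - 12*p + 9)/(2*(2*p^2 - p - 1))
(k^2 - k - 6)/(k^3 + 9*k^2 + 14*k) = (k - 3)/(k*(k + 7))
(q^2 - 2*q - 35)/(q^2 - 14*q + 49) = (q + 5)/(q - 7)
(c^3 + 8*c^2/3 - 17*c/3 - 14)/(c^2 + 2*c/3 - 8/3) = (3*c^2 + 2*c - 21)/(3*c - 4)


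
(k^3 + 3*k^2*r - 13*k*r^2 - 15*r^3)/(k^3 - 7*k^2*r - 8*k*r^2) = (-k^2 - 2*k*r + 15*r^2)/(k*(-k + 8*r))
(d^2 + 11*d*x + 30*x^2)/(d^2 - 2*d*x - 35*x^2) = (-d - 6*x)/(-d + 7*x)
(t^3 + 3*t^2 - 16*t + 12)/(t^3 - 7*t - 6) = (-t^3 - 3*t^2 + 16*t - 12)/(-t^3 + 7*t + 6)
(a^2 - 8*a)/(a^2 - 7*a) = (a - 8)/(a - 7)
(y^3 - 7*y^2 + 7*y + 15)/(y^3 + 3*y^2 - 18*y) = (y^2 - 4*y - 5)/(y*(y + 6))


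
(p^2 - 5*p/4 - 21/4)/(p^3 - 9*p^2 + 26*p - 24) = (p + 7/4)/(p^2 - 6*p + 8)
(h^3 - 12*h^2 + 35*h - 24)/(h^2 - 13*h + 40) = (h^2 - 4*h + 3)/(h - 5)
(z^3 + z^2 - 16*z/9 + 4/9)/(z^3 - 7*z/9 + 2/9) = (z + 2)/(z + 1)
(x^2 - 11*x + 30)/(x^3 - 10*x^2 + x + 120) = (x - 6)/(x^2 - 5*x - 24)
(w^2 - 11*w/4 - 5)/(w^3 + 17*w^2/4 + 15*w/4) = (w - 4)/(w*(w + 3))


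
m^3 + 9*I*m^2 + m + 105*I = (m - 3*I)*(m + 5*I)*(m + 7*I)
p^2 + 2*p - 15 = (p - 3)*(p + 5)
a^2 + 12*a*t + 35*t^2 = (a + 5*t)*(a + 7*t)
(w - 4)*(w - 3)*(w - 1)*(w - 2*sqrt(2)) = w^4 - 8*w^3 - 2*sqrt(2)*w^3 + 19*w^2 + 16*sqrt(2)*w^2 - 38*sqrt(2)*w - 12*w + 24*sqrt(2)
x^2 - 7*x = x*(x - 7)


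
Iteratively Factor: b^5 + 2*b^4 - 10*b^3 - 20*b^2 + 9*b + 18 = (b - 3)*(b^4 + 5*b^3 + 5*b^2 - 5*b - 6) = (b - 3)*(b + 2)*(b^3 + 3*b^2 - b - 3) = (b - 3)*(b + 2)*(b + 3)*(b^2 - 1) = (b - 3)*(b + 1)*(b + 2)*(b + 3)*(b - 1)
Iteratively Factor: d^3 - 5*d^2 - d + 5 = (d - 5)*(d^2 - 1) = (d - 5)*(d - 1)*(d + 1)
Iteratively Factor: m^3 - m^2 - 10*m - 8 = (m - 4)*(m^2 + 3*m + 2) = (m - 4)*(m + 2)*(m + 1)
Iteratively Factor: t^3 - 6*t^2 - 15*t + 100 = (t + 4)*(t^2 - 10*t + 25) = (t - 5)*(t + 4)*(t - 5)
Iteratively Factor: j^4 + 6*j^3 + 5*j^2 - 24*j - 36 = (j + 2)*(j^3 + 4*j^2 - 3*j - 18) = (j - 2)*(j + 2)*(j^2 + 6*j + 9) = (j - 2)*(j + 2)*(j + 3)*(j + 3)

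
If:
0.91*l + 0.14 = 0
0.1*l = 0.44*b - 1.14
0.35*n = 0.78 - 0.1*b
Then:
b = 2.56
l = -0.15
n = 1.50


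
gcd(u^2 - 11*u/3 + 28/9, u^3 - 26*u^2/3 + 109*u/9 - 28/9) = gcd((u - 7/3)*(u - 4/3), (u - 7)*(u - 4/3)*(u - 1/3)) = u - 4/3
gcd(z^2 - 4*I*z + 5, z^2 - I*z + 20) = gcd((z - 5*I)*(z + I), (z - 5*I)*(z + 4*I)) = z - 5*I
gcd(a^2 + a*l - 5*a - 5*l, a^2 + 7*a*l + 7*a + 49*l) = 1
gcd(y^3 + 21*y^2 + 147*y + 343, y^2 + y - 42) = y + 7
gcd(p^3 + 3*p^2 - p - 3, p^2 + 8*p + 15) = p + 3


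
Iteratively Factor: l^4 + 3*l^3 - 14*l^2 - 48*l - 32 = (l + 4)*(l^3 - l^2 - 10*l - 8) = (l + 1)*(l + 4)*(l^2 - 2*l - 8) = (l + 1)*(l + 2)*(l + 4)*(l - 4)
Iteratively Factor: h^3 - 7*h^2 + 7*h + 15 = (h + 1)*(h^2 - 8*h + 15) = (h - 5)*(h + 1)*(h - 3)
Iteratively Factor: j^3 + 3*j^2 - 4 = (j + 2)*(j^2 + j - 2) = (j + 2)^2*(j - 1)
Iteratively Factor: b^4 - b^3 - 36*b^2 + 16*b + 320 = (b - 5)*(b^3 + 4*b^2 - 16*b - 64) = (b - 5)*(b + 4)*(b^2 - 16) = (b - 5)*(b - 4)*(b + 4)*(b + 4)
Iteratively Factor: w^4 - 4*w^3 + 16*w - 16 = (w - 2)*(w^3 - 2*w^2 - 4*w + 8) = (w - 2)*(w + 2)*(w^2 - 4*w + 4) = (w - 2)^2*(w + 2)*(w - 2)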